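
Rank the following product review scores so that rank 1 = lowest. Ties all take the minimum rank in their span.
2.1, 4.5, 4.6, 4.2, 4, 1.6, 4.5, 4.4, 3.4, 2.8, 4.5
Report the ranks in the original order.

2, 8, 11, 6, 5, 1, 8, 7, 4, 3, 8

Sorted (ascending): 1.6, 2.1, 2.8, 3.4, 4, 4.2, 4.4, 4.5, 4.5, 4.5, 4.6
The 3 values of 4.5 occupy positions 8–10 → each gets rank 8.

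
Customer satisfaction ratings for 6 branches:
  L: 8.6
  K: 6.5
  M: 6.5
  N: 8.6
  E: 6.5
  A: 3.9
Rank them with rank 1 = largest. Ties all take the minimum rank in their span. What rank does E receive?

Sorted (descending): 8.6, 8.6, 6.5, 6.5, 6.5, 3.9
The 2 values of 8.6 occupy positions 1–2 → each gets rank 1.
The 3 values of 6.5 occupy positions 3–5 → each gets rank 3.
E has value 6.5 → rank 3.

3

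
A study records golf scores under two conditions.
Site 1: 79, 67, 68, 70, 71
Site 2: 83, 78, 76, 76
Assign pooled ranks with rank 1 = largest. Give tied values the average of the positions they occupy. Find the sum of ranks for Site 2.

Sorted (descending): 83, 79, 78, 76, 76, 71, 70, 68, 67
The 2 values of 76 occupy positions 4–5 → average rank (4+5)/2 = 4.5.
Site 2 values → pooled ranks: 83→1, 78→3, 76→4.5, 76→4.5
Rank sum = 1 + 3 + 4.5 + 4.5 = 13

13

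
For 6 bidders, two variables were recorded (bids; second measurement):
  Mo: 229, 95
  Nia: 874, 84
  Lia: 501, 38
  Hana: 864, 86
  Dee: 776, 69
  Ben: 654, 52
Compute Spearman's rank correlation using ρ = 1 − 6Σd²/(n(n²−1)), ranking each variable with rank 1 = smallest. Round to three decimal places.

0.086

Ranks of variable 1: 1, 6, 2, 5, 4, 3
Ranks of variable 2: 6, 4, 1, 5, 3, 2
d = r₁ − r₂: -5, 2, 1, 0, 1, 1
d²: 25, 4, 1, 0, 1, 1; Σd² = 32
ρ = 1 − 6·32/(6·35) = 1 − 192/210 = 0.086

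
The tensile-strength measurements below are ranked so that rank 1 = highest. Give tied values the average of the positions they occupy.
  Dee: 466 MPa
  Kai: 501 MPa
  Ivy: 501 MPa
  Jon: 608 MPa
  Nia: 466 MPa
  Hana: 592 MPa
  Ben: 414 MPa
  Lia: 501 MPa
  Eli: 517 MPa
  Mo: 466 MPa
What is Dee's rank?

Sorted (descending): 608, 592, 517, 501, 501, 501, 466, 466, 466, 414
The 3 values of 501 occupy positions 4–6 → average rank 5.
The 3 values of 466 occupy positions 7–9 → average rank 8.
Dee has value 466 MPa → rank 8.

8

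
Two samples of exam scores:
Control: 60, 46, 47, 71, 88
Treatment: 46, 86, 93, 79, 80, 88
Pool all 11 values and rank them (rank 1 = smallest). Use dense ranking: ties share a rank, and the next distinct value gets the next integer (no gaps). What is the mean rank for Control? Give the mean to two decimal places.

3.60

Sorted (ascending): 46, 46, 47, 60, 71, 79, 80, 86, 88, 88, 93
The 2 values of 46 share dense rank 1.
The 2 values of 88 share dense rank 8.
Remaining distinct values take the next consecutive integers.
Control values → pooled ranks: 60→3, 46→1, 47→2, 71→4, 88→8
Mean rank = (3 + 1 + 2 + 4 + 8) / 5 = 3.60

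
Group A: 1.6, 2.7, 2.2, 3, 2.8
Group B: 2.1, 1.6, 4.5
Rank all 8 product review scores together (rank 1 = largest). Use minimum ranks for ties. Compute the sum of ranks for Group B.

14

Sorted (descending): 4.5, 3, 2.8, 2.7, 2.2, 2.1, 1.6, 1.6
The 2 values of 1.6 occupy positions 7–8 → each gets rank 7.
Group B values → pooled ranks: 2.1→6, 1.6→7, 4.5→1
Rank sum = 6 + 7 + 1 = 14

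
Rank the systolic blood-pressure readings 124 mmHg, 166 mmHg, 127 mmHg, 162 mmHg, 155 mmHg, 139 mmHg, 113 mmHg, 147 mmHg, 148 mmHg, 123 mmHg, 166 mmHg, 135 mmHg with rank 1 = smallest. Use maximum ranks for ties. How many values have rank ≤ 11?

Sorted (ascending): 113, 123, 124, 127, 135, 139, 147, 148, 155, 162, 166, 166
The 2 values of 166 occupy positions 11–12 → each gets rank 12.
Ranks ≤ 11: {1, 2, 3, 4, 5, 6, 7, 8, 9, 10} → 10 values.

10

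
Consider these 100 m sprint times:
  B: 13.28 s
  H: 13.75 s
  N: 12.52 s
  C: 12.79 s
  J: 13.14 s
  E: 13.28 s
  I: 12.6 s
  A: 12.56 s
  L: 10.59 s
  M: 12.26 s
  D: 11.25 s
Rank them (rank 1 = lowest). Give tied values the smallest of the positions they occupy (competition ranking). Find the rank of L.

1

Sorted (ascending): 10.59, 11.25, 12.26, 12.52, 12.56, 12.6, 12.79, 13.14, 13.28, 13.28, 13.75
The 2 values of 13.28 occupy positions 9–10 → each gets rank 9.
L has value 10.59 s → rank 1.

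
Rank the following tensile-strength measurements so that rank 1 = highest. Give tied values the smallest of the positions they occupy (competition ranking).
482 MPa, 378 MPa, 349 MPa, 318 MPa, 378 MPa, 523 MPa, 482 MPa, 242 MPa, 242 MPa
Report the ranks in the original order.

Sorted (descending): 523, 482, 482, 378, 378, 349, 318, 242, 242
The 2 values of 482 occupy positions 2–3 → each gets rank 2.
The 2 values of 378 occupy positions 4–5 → each gets rank 4.
The 2 values of 242 occupy positions 8–9 → each gets rank 8.

2, 4, 6, 7, 4, 1, 2, 8, 8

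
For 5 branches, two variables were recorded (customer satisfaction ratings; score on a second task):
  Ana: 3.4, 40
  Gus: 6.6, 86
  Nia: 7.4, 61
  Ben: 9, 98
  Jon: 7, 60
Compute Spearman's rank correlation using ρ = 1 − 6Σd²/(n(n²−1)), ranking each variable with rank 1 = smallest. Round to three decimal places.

Ranks of variable 1: 1, 2, 4, 5, 3
Ranks of variable 2: 1, 4, 3, 5, 2
d = r₁ − r₂: 0, -2, 1, 0, 1
d²: 0, 4, 1, 0, 1; Σd² = 6
ρ = 1 − 6·6/(5·24) = 1 − 36/120 = 0.700

0.700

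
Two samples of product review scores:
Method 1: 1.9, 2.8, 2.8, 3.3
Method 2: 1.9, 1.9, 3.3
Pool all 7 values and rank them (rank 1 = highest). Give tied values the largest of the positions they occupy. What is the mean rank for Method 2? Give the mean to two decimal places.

Sorted (descending): 3.3, 3.3, 2.8, 2.8, 1.9, 1.9, 1.9
The 2 values of 3.3 occupy positions 1–2 → each gets rank 2.
The 2 values of 2.8 occupy positions 3–4 → each gets rank 4.
The 3 values of 1.9 occupy positions 5–7 → each gets rank 7.
Method 2 values → pooled ranks: 1.9→7, 1.9→7, 3.3→2
Mean rank = (7 + 7 + 2) / 3 = 5.33

5.33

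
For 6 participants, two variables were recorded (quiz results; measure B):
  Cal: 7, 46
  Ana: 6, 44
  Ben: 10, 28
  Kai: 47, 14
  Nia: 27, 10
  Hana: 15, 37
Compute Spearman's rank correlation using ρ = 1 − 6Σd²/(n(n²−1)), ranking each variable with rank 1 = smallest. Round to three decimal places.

-0.829

Ranks of variable 1: 2, 1, 3, 6, 5, 4
Ranks of variable 2: 6, 5, 3, 2, 1, 4
d = r₁ − r₂: -4, -4, 0, 4, 4, 0
d²: 16, 16, 0, 16, 16, 0; Σd² = 64
ρ = 1 − 6·64/(6·35) = 1 − 384/210 = -0.829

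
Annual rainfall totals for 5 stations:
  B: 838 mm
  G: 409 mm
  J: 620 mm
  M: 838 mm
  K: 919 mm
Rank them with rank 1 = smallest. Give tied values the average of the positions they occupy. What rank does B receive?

Sorted (ascending): 409, 620, 838, 838, 919
The 2 values of 838 occupy positions 3–4 → average rank (3+4)/2 = 3.5.
B has value 838 mm → rank 3.5.

3.5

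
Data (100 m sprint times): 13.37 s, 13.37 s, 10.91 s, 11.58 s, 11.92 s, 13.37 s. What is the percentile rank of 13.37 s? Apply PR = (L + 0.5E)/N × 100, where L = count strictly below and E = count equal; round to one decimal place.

N = 6.
Strictly below 13.37: 3. Equal to 13.37: 3.
PR = (3 + 0.5·3)/6 × 100 = 75.0

75.0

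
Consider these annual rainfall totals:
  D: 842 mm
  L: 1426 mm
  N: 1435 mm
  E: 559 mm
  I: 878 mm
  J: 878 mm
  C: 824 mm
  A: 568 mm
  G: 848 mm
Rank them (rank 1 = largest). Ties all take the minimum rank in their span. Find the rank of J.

3

Sorted (descending): 1435, 1426, 878, 878, 848, 842, 824, 568, 559
The 2 values of 878 occupy positions 3–4 → each gets rank 3.
J has value 878 mm → rank 3.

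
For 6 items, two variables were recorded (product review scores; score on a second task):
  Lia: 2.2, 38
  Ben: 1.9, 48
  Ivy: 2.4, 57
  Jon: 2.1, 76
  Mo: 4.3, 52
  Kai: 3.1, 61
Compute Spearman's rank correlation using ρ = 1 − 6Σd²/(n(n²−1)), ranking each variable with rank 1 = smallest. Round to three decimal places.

Ranks of variable 1: 3, 1, 4, 2, 6, 5
Ranks of variable 2: 1, 2, 4, 6, 3, 5
d = r₁ − r₂: 2, -1, 0, -4, 3, 0
d²: 4, 1, 0, 16, 9, 0; Σd² = 30
ρ = 1 − 6·30/(6·35) = 1 − 180/210 = 0.143

0.143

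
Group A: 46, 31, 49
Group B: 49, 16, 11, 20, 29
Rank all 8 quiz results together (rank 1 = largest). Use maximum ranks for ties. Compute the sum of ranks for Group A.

9

Sorted (descending): 49, 49, 46, 31, 29, 20, 16, 11
The 2 values of 49 occupy positions 1–2 → each gets rank 2.
Group A values → pooled ranks: 46→3, 31→4, 49→2
Rank sum = 3 + 4 + 2 = 9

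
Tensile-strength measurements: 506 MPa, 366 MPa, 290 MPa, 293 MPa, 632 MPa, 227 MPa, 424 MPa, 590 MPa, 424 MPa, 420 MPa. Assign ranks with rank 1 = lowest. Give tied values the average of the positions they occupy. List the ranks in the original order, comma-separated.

Sorted (ascending): 227, 290, 293, 366, 420, 424, 424, 506, 590, 632
The 2 values of 424 occupy positions 6–7 → average rank (6+7)/2 = 6.5.

8, 4, 2, 3, 10, 1, 6.5, 9, 6.5, 5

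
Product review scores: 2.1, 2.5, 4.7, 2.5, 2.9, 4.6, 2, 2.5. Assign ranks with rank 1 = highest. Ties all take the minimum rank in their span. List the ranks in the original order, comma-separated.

Sorted (descending): 4.7, 4.6, 2.9, 2.5, 2.5, 2.5, 2.1, 2
The 3 values of 2.5 occupy positions 4–6 → each gets rank 4.

7, 4, 1, 4, 3, 2, 8, 4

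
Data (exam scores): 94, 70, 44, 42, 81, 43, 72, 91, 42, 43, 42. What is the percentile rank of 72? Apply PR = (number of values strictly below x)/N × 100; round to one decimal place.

63.6

N = 11.
Strictly below 72: 7. Equal to 72: 1.
PR = 7/11 × 100 = 63.6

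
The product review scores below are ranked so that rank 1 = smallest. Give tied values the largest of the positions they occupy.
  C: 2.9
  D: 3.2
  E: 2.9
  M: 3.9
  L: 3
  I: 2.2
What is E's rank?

3

Sorted (ascending): 2.2, 2.9, 2.9, 3, 3.2, 3.9
The 2 values of 2.9 occupy positions 2–3 → each gets rank 3.
E has value 2.9 → rank 3.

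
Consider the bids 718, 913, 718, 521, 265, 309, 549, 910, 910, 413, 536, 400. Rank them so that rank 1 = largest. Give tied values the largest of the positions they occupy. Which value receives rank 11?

Sorted (descending): 913, 910, 910, 718, 718, 549, 536, 521, 413, 400, 309, 265
The 2 values of 910 occupy positions 2–3 → each gets rank 3.
The 2 values of 718 occupy positions 4–5 → each gets rank 5.
Rank 11 → value 309.

309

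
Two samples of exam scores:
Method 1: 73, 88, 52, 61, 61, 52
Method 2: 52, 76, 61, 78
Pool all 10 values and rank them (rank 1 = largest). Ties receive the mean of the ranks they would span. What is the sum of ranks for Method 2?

Sorted (descending): 88, 78, 76, 73, 61, 61, 61, 52, 52, 52
The 3 values of 61 occupy positions 5–7 → average rank 6.
The 3 values of 52 occupy positions 8–10 → average rank 9.
Method 2 values → pooled ranks: 52→9, 76→3, 61→6, 78→2
Rank sum = 9 + 3 + 6 + 2 = 20

20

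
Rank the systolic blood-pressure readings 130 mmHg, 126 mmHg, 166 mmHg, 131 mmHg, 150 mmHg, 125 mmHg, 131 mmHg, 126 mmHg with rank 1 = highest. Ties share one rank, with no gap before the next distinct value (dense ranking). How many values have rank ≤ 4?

5

Sorted (descending): 166, 150, 131, 131, 130, 126, 126, 125
The 2 values of 131 share dense rank 3.
The 2 values of 126 share dense rank 5.
Remaining distinct values take the next consecutive integers.
Ranks ≤ 4: {1, 2, 3, 3, 4} → 5 values.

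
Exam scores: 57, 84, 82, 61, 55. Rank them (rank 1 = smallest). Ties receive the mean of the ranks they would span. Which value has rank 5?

Sorted (ascending): 55, 57, 61, 82, 84
No ties — each value takes its position as its rank.
Rank 5 → value 84.

84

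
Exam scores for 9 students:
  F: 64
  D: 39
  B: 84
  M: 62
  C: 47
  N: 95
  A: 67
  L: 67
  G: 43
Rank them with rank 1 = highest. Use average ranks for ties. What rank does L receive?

Sorted (descending): 95, 84, 67, 67, 64, 62, 47, 43, 39
The 2 values of 67 occupy positions 3–4 → average rank (3+4)/2 = 3.5.
L has value 67 → rank 3.5.

3.5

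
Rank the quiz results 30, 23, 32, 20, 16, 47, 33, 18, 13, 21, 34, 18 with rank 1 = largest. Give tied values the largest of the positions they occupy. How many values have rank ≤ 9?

8

Sorted (descending): 47, 34, 33, 32, 30, 23, 21, 20, 18, 18, 16, 13
The 2 values of 18 occupy positions 9–10 → each gets rank 10.
Ranks ≤ 9: {1, 2, 3, 4, 5, 6, 7, 8} → 8 values.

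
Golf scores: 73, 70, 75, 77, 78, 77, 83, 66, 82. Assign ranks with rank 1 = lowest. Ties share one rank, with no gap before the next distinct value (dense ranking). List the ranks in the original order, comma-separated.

3, 2, 4, 5, 6, 5, 8, 1, 7

Sorted (ascending): 66, 70, 73, 75, 77, 77, 78, 82, 83
The 2 values of 77 share dense rank 5.
Remaining distinct values take the next consecutive integers.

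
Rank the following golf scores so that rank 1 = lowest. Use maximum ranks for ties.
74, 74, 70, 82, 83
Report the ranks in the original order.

Sorted (ascending): 70, 74, 74, 82, 83
The 2 values of 74 occupy positions 2–3 → each gets rank 3.

3, 3, 1, 4, 5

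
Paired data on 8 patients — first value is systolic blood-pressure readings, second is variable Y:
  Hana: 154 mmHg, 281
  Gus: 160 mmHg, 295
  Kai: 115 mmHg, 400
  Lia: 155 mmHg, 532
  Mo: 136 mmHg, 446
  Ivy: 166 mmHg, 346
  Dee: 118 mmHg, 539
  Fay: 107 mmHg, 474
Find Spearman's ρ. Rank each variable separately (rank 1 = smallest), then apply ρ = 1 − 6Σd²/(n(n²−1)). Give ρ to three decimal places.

-0.452

Ranks of variable 1: 5, 7, 2, 6, 4, 8, 3, 1
Ranks of variable 2: 1, 2, 4, 7, 5, 3, 8, 6
d = r₁ − r₂: 4, 5, -2, -1, -1, 5, -5, -5
d²: 16, 25, 4, 1, 1, 25, 25, 25; Σd² = 122
ρ = 1 − 6·122/(8·63) = 1 − 732/504 = -0.452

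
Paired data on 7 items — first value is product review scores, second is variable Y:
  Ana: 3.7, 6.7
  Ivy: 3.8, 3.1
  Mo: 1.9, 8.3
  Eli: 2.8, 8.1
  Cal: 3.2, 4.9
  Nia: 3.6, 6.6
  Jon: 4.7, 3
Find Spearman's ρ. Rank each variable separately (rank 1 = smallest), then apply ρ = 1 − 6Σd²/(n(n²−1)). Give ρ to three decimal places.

-0.857

Ranks of variable 1: 5, 6, 1, 2, 3, 4, 7
Ranks of variable 2: 5, 2, 7, 6, 3, 4, 1
d = r₁ − r₂: 0, 4, -6, -4, 0, 0, 6
d²: 0, 16, 36, 16, 0, 0, 36; Σd² = 104
ρ = 1 − 6·104/(7·48) = 1 − 624/336 = -0.857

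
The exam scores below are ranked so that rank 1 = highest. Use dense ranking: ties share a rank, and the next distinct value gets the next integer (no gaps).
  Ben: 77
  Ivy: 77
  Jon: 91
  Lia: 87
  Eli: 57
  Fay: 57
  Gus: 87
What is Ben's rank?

3

Sorted (descending): 91, 87, 87, 77, 77, 57, 57
The 2 values of 87 share dense rank 2.
The 2 values of 77 share dense rank 3.
The 2 values of 57 share dense rank 4.
Remaining distinct values take the next consecutive integers.
Ben has value 77 → rank 3.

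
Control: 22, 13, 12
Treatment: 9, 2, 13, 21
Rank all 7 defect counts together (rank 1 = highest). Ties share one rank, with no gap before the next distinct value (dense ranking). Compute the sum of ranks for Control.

8

Sorted (descending): 22, 21, 13, 13, 12, 9, 2
The 2 values of 13 share dense rank 3.
Remaining distinct values take the next consecutive integers.
Control values → pooled ranks: 22→1, 13→3, 12→4
Rank sum = 1 + 3 + 4 = 8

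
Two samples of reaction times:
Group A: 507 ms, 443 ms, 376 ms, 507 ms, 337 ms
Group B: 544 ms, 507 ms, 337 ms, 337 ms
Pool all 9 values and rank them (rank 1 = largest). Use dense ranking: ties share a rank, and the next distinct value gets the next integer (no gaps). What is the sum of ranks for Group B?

13

Sorted (descending): 544, 507, 507, 507, 443, 376, 337, 337, 337
The 3 values of 507 share dense rank 2.
The 3 values of 337 share dense rank 5.
Remaining distinct values take the next consecutive integers.
Group B values → pooled ranks: 544→1, 507→2, 337→5, 337→5
Rank sum = 1 + 2 + 5 + 5 = 13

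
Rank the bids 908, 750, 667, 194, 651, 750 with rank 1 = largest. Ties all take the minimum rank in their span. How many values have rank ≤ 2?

Sorted (descending): 908, 750, 750, 667, 651, 194
The 2 values of 750 occupy positions 2–3 → each gets rank 2.
Ranks ≤ 2: {1, 2, 2} → 3 values.

3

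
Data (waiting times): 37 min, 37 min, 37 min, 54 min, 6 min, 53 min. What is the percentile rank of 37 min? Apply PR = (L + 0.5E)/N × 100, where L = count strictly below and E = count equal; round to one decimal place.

N = 6.
Strictly below 37: 1. Equal to 37: 3.
PR = (1 + 0.5·3)/6 × 100 = 41.7

41.7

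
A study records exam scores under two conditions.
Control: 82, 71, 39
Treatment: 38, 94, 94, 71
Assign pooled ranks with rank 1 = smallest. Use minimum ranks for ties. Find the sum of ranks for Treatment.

16

Sorted (ascending): 38, 39, 71, 71, 82, 94, 94
The 2 values of 71 occupy positions 3–4 → each gets rank 3.
The 2 values of 94 occupy positions 6–7 → each gets rank 6.
Treatment values → pooled ranks: 38→1, 94→6, 94→6, 71→3
Rank sum = 1 + 6 + 6 + 3 = 16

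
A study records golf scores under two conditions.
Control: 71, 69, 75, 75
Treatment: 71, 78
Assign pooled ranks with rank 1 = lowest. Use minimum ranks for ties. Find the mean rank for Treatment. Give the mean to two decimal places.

4.00

Sorted (ascending): 69, 71, 71, 75, 75, 78
The 2 values of 71 occupy positions 2–3 → each gets rank 2.
The 2 values of 75 occupy positions 4–5 → each gets rank 4.
Treatment values → pooled ranks: 71→2, 78→6
Mean rank = (2 + 6) / 2 = 4.00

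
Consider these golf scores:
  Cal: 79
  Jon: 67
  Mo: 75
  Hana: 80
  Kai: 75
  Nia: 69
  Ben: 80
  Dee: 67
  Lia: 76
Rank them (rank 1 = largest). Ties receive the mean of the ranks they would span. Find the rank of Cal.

Sorted (descending): 80, 80, 79, 76, 75, 75, 69, 67, 67
The 2 values of 80 occupy positions 1–2 → average rank (1+2)/2 = 1.5.
The 2 values of 75 occupy positions 5–6 → average rank (5+6)/2 = 5.5.
The 2 values of 67 occupy positions 8–9 → average rank (8+9)/2 = 8.5.
Cal has value 79 → rank 3.

3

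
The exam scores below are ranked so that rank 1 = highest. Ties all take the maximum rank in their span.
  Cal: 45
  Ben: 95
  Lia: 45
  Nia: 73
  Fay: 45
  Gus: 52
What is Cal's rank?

Sorted (descending): 95, 73, 52, 45, 45, 45
The 3 values of 45 occupy positions 4–6 → each gets rank 6.
Cal has value 45 → rank 6.

6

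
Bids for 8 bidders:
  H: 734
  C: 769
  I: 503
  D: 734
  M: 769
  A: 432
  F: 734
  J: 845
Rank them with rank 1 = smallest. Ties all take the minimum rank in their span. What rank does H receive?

Sorted (ascending): 432, 503, 734, 734, 734, 769, 769, 845
The 3 values of 734 occupy positions 3–5 → each gets rank 3.
The 2 values of 769 occupy positions 6–7 → each gets rank 6.
H has value 734 → rank 3.

3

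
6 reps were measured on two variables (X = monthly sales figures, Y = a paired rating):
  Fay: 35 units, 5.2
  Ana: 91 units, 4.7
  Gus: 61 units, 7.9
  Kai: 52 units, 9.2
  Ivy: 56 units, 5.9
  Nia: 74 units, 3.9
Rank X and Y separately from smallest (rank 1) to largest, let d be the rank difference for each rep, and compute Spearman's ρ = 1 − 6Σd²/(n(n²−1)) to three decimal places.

-0.543

Ranks of variable 1: 1, 6, 4, 2, 3, 5
Ranks of variable 2: 3, 2, 5, 6, 4, 1
d = r₁ − r₂: -2, 4, -1, -4, -1, 4
d²: 4, 16, 1, 16, 1, 16; Σd² = 54
ρ = 1 − 6·54/(6·35) = 1 − 324/210 = -0.543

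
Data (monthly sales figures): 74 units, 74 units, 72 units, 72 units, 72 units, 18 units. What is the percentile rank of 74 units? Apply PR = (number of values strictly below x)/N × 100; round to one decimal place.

N = 6.
Strictly below 74: 4. Equal to 74: 2.
PR = 4/6 × 100 = 66.7

66.7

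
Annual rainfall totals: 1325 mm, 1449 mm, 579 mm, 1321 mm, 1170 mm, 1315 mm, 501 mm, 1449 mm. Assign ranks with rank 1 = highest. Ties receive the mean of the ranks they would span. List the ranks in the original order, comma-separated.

Sorted (descending): 1449, 1449, 1325, 1321, 1315, 1170, 579, 501
The 2 values of 1449 occupy positions 1–2 → average rank (1+2)/2 = 1.5.

3, 1.5, 7, 4, 6, 5, 8, 1.5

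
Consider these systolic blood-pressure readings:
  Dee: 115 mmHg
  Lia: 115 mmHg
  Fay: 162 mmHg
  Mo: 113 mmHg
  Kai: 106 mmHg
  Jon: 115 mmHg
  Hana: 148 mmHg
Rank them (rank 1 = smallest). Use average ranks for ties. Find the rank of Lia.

4

Sorted (ascending): 106, 113, 115, 115, 115, 148, 162
The 3 values of 115 occupy positions 3–5 → average rank 4.
Lia has value 115 mmHg → rank 4.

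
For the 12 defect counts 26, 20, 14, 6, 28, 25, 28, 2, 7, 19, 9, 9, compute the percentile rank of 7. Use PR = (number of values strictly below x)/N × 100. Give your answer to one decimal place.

16.7

N = 12.
Strictly below 7: 2. Equal to 7: 1.
PR = 2/12 × 100 = 16.7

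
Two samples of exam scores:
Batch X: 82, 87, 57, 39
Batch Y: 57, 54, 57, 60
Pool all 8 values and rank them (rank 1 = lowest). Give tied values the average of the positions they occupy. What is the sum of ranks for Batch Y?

Sorted (ascending): 39, 54, 57, 57, 57, 60, 82, 87
The 3 values of 57 occupy positions 3–5 → average rank 4.
Batch Y values → pooled ranks: 57→4, 54→2, 57→4, 60→6
Rank sum = 4 + 2 + 4 + 6 = 16

16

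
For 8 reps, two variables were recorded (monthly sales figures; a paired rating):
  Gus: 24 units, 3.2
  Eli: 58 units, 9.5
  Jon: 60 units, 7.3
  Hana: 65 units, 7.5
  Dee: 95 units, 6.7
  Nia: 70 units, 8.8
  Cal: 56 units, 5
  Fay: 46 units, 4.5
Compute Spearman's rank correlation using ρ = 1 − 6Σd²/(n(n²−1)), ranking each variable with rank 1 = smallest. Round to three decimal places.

0.619

Ranks of variable 1: 1, 4, 5, 6, 8, 7, 3, 2
Ranks of variable 2: 1, 8, 5, 6, 4, 7, 3, 2
d = r₁ − r₂: 0, -4, 0, 0, 4, 0, 0, 0
d²: 0, 16, 0, 0, 16, 0, 0, 0; Σd² = 32
ρ = 1 − 6·32/(8·63) = 1 − 192/504 = 0.619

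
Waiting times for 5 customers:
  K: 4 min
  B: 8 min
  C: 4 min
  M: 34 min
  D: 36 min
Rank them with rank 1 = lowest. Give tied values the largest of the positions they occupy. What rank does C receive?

Sorted (ascending): 4, 4, 8, 34, 36
The 2 values of 4 occupy positions 1–2 → each gets rank 2.
C has value 4 min → rank 2.

2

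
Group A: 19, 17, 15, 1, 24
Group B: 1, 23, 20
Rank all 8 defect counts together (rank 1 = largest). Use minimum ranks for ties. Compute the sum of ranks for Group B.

12

Sorted (descending): 24, 23, 20, 19, 17, 15, 1, 1
The 2 values of 1 occupy positions 7–8 → each gets rank 7.
Group B values → pooled ranks: 1→7, 23→2, 20→3
Rank sum = 7 + 2 + 3 = 12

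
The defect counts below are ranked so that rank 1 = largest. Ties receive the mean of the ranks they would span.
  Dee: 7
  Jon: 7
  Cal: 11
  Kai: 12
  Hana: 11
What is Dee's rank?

Sorted (descending): 12, 11, 11, 7, 7
The 2 values of 11 occupy positions 2–3 → average rank (2+3)/2 = 2.5.
The 2 values of 7 occupy positions 4–5 → average rank (4+5)/2 = 4.5.
Dee has value 7 → rank 4.5.

4.5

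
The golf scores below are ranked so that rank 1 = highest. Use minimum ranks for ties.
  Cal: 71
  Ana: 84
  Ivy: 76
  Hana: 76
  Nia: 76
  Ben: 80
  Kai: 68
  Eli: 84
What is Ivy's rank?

4

Sorted (descending): 84, 84, 80, 76, 76, 76, 71, 68
The 2 values of 84 occupy positions 1–2 → each gets rank 1.
The 3 values of 76 occupy positions 4–6 → each gets rank 4.
Ivy has value 76 → rank 4.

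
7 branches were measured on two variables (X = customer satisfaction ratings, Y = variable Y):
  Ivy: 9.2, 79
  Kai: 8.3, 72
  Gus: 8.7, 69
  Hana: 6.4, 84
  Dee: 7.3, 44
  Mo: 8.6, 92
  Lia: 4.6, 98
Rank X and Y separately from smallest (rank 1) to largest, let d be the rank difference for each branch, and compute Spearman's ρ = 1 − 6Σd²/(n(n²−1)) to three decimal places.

-0.357

Ranks of variable 1: 7, 4, 6, 2, 3, 5, 1
Ranks of variable 2: 4, 3, 2, 5, 1, 6, 7
d = r₁ − r₂: 3, 1, 4, -3, 2, -1, -6
d²: 9, 1, 16, 9, 4, 1, 36; Σd² = 76
ρ = 1 − 6·76/(7·48) = 1 − 456/336 = -0.357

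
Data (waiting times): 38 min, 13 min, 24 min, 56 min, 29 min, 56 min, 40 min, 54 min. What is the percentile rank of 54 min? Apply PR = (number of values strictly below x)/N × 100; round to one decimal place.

N = 8.
Strictly below 54: 5. Equal to 54: 1.
PR = 5/8 × 100 = 62.5

62.5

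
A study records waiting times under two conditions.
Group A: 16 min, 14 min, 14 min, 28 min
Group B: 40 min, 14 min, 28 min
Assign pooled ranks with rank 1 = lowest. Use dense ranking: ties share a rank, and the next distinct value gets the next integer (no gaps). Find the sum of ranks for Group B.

8

Sorted (ascending): 14, 14, 14, 16, 28, 28, 40
The 3 values of 14 share dense rank 1.
The 2 values of 28 share dense rank 3.
Remaining distinct values take the next consecutive integers.
Group B values → pooled ranks: 40→4, 14→1, 28→3
Rank sum = 4 + 1 + 3 = 8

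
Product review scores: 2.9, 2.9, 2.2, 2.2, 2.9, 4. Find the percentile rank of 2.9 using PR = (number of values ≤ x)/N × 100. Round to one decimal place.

N = 6.
Strictly below 2.9: 2. Equal to 2.9: 3.
PR = 5/6 × 100 = 83.3

83.3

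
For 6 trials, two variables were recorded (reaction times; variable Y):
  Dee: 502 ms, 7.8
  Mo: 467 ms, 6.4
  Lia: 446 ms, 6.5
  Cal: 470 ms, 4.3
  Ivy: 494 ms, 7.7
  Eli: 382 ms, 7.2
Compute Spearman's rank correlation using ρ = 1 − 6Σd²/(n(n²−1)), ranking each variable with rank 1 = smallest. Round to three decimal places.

Ranks of variable 1: 6, 3, 2, 4, 5, 1
Ranks of variable 2: 6, 2, 3, 1, 5, 4
d = r₁ − r₂: 0, 1, -1, 3, 0, -3
d²: 0, 1, 1, 9, 0, 9; Σd² = 20
ρ = 1 − 6·20/(6·35) = 1 − 120/210 = 0.429

0.429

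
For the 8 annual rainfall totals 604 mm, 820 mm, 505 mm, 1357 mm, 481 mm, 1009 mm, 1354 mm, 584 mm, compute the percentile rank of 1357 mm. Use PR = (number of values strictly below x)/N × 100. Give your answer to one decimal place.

N = 8.
Strictly below 1357: 7. Equal to 1357: 1.
PR = 7/8 × 100 = 87.5

87.5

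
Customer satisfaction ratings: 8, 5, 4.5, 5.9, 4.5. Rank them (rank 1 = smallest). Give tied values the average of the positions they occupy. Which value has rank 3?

Sorted (ascending): 4.5, 4.5, 5, 5.9, 8
The 2 values of 4.5 occupy positions 1–2 → average rank (1+2)/2 = 1.5.
Rank 3 → value 5.

5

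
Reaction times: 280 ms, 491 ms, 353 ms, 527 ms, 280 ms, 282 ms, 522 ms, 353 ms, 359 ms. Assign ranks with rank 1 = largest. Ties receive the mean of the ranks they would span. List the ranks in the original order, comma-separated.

Sorted (descending): 527, 522, 491, 359, 353, 353, 282, 280, 280
The 2 values of 353 occupy positions 5–6 → average rank (5+6)/2 = 5.5.
The 2 values of 280 occupy positions 8–9 → average rank (8+9)/2 = 8.5.

8.5, 3, 5.5, 1, 8.5, 7, 2, 5.5, 4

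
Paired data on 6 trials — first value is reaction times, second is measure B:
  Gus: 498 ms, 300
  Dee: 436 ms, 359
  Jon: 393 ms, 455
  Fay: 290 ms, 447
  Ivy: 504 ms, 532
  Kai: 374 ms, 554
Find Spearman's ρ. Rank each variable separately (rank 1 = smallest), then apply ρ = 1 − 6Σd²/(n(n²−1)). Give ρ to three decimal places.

Ranks of variable 1: 5, 4, 3, 1, 6, 2
Ranks of variable 2: 1, 2, 4, 3, 5, 6
d = r₁ − r₂: 4, 2, -1, -2, 1, -4
d²: 16, 4, 1, 4, 1, 16; Σd² = 42
ρ = 1 − 6·42/(6·35) = 1 − 252/210 = -0.200

-0.200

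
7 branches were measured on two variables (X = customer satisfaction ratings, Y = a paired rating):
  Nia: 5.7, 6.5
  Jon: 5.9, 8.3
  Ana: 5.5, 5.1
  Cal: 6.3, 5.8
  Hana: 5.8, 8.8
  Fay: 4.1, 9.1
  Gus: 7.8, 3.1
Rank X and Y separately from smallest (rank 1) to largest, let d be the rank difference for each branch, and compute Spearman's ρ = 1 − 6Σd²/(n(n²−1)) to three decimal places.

Ranks of variable 1: 3, 5, 2, 6, 4, 1, 7
Ranks of variable 2: 4, 5, 2, 3, 6, 7, 1
d = r₁ − r₂: -1, 0, 0, 3, -2, -6, 6
d²: 1, 0, 0, 9, 4, 36, 36; Σd² = 86
ρ = 1 − 6·86/(7·48) = 1 − 516/336 = -0.536

-0.536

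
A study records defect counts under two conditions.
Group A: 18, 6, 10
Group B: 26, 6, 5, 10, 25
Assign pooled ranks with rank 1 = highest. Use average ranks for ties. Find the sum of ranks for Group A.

14

Sorted (descending): 26, 25, 18, 10, 10, 6, 6, 5
The 2 values of 10 occupy positions 4–5 → average rank (4+5)/2 = 4.5.
The 2 values of 6 occupy positions 6–7 → average rank (6+7)/2 = 6.5.
Group A values → pooled ranks: 18→3, 6→6.5, 10→4.5
Rank sum = 3 + 6.5 + 4.5 = 14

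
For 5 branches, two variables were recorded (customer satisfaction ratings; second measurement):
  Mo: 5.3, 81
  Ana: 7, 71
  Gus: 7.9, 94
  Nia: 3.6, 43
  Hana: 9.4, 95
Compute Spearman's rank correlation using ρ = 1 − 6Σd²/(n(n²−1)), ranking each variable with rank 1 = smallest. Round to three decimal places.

0.900

Ranks of variable 1: 2, 3, 4, 1, 5
Ranks of variable 2: 3, 2, 4, 1, 5
d = r₁ − r₂: -1, 1, 0, 0, 0
d²: 1, 1, 0, 0, 0; Σd² = 2
ρ = 1 − 6·2/(5·24) = 1 − 12/120 = 0.900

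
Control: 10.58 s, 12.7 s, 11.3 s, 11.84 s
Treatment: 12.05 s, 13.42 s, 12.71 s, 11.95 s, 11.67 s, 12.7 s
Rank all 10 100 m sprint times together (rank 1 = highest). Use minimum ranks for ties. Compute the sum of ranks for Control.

29

Sorted (descending): 13.42, 12.71, 12.7, 12.7, 12.05, 11.95, 11.84, 11.67, 11.3, 10.58
The 2 values of 12.7 occupy positions 3–4 → each gets rank 3.
Control values → pooled ranks: 10.58→10, 12.7→3, 11.3→9, 11.84→7
Rank sum = 10 + 3 + 9 + 7 = 29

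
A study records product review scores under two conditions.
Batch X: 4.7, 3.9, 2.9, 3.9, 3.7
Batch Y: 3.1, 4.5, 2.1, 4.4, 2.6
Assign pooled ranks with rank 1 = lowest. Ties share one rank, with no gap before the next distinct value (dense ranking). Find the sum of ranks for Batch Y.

22

Sorted (ascending): 2.1, 2.6, 2.9, 3.1, 3.7, 3.9, 3.9, 4.4, 4.5, 4.7
The 2 values of 3.9 share dense rank 6.
Remaining distinct values take the next consecutive integers.
Batch Y values → pooled ranks: 3.1→4, 4.5→8, 2.1→1, 4.4→7, 2.6→2
Rank sum = 4 + 8 + 1 + 7 + 2 = 22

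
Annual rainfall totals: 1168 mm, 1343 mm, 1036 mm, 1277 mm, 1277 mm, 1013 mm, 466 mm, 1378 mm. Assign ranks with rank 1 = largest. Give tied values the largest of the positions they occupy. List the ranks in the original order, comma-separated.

Sorted (descending): 1378, 1343, 1277, 1277, 1168, 1036, 1013, 466
The 2 values of 1277 occupy positions 3–4 → each gets rank 4.

5, 2, 6, 4, 4, 7, 8, 1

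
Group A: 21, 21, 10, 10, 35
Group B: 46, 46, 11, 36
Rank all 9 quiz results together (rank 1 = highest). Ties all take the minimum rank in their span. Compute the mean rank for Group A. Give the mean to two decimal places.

Sorted (descending): 46, 46, 36, 35, 21, 21, 11, 10, 10
The 2 values of 46 occupy positions 1–2 → each gets rank 1.
The 2 values of 21 occupy positions 5–6 → each gets rank 5.
The 2 values of 10 occupy positions 8–9 → each gets rank 8.
Group A values → pooled ranks: 21→5, 21→5, 10→8, 10→8, 35→4
Mean rank = (5 + 5 + 8 + 8 + 4) / 5 = 6.00

6.00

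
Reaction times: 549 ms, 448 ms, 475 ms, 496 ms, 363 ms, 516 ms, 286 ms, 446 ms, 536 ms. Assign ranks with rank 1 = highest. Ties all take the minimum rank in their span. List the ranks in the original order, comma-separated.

1, 6, 5, 4, 8, 3, 9, 7, 2

Sorted (descending): 549, 536, 516, 496, 475, 448, 446, 363, 286
No ties — each value takes its position as its rank.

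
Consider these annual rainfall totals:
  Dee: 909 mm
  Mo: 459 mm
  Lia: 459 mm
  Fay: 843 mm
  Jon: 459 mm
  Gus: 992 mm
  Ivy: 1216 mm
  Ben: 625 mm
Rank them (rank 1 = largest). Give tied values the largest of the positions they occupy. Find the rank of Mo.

Sorted (descending): 1216, 992, 909, 843, 625, 459, 459, 459
The 3 values of 459 occupy positions 6–8 → each gets rank 8.
Mo has value 459 mm → rank 8.

8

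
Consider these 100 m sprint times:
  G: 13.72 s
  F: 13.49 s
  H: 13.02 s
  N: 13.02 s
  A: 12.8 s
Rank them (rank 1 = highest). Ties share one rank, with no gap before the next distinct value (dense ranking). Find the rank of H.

Sorted (descending): 13.72, 13.49, 13.02, 13.02, 12.8
The 2 values of 13.02 share dense rank 3.
Remaining distinct values take the next consecutive integers.
H has value 13.02 s → rank 3.

3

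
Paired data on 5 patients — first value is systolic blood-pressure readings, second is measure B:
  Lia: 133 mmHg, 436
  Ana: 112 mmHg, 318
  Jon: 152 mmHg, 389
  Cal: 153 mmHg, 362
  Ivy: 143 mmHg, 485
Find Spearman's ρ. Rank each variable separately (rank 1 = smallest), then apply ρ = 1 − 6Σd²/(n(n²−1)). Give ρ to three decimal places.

Ranks of variable 1: 2, 1, 4, 5, 3
Ranks of variable 2: 4, 1, 3, 2, 5
d = r₁ − r₂: -2, 0, 1, 3, -2
d²: 4, 0, 1, 9, 4; Σd² = 18
ρ = 1 − 6·18/(5·24) = 1 − 108/120 = 0.100

0.100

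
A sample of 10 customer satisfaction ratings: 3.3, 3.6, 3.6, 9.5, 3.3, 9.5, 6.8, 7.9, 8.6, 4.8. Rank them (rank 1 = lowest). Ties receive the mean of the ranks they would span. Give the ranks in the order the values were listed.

Sorted (ascending): 3.3, 3.3, 3.6, 3.6, 4.8, 6.8, 7.9, 8.6, 9.5, 9.5
The 2 values of 3.3 occupy positions 1–2 → average rank (1+2)/2 = 1.5.
The 2 values of 3.6 occupy positions 3–4 → average rank (3+4)/2 = 3.5.
The 2 values of 9.5 occupy positions 9–10 → average rank (9+10)/2 = 9.5.

1.5, 3.5, 3.5, 9.5, 1.5, 9.5, 6, 7, 8, 5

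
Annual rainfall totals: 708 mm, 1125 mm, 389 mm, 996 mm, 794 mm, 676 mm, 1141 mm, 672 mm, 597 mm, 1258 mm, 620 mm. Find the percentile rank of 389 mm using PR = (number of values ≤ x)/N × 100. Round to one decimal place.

9.1

N = 11.
Strictly below 389: 0. Equal to 389: 1.
PR = 1/11 × 100 = 9.1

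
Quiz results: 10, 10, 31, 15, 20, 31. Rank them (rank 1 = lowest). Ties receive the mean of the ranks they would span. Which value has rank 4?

20

Sorted (ascending): 10, 10, 15, 20, 31, 31
The 2 values of 10 occupy positions 1–2 → average rank (1+2)/2 = 1.5.
The 2 values of 31 occupy positions 5–6 → average rank (5+6)/2 = 5.5.
Rank 4 → value 20.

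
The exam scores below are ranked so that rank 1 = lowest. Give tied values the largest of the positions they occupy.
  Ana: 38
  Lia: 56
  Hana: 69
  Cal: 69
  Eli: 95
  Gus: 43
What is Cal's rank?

Sorted (ascending): 38, 43, 56, 69, 69, 95
The 2 values of 69 occupy positions 4–5 → each gets rank 5.
Cal has value 69 → rank 5.

5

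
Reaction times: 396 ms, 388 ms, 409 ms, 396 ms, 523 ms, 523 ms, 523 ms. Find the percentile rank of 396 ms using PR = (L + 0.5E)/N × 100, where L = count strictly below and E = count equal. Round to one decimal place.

N = 7.
Strictly below 396: 1. Equal to 396: 2.
PR = (1 + 0.5·2)/7 × 100 = 28.6

28.6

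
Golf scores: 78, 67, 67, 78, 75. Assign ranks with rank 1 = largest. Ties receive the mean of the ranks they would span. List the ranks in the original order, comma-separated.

Sorted (descending): 78, 78, 75, 67, 67
The 2 values of 78 occupy positions 1–2 → average rank (1+2)/2 = 1.5.
The 2 values of 67 occupy positions 4–5 → average rank (4+5)/2 = 4.5.

1.5, 4.5, 4.5, 1.5, 3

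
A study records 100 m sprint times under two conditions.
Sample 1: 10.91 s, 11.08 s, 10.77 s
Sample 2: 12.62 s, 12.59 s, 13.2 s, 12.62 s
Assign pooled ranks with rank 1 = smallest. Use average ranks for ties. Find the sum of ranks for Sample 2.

Sorted (ascending): 10.77, 10.91, 11.08, 12.59, 12.62, 12.62, 13.2
The 2 values of 12.62 occupy positions 5–6 → average rank (5+6)/2 = 5.5.
Sample 2 values → pooled ranks: 12.62→5.5, 12.59→4, 13.2→7, 12.62→5.5
Rank sum = 5.5 + 4 + 7 + 5.5 = 22

22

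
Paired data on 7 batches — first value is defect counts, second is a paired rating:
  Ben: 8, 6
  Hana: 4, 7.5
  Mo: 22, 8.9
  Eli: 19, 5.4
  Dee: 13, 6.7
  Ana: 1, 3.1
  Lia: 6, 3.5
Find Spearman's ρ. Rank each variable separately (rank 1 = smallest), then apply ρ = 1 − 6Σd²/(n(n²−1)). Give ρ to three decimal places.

Ranks of variable 1: 4, 2, 7, 6, 5, 1, 3
Ranks of variable 2: 4, 6, 7, 3, 5, 1, 2
d = r₁ − r₂: 0, -4, 0, 3, 0, 0, 1
d²: 0, 16, 0, 9, 0, 0, 1; Σd² = 26
ρ = 1 − 6·26/(7·48) = 1 − 156/336 = 0.536

0.536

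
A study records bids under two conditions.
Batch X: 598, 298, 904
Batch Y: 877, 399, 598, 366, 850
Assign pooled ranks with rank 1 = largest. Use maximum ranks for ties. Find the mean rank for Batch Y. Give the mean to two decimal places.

Sorted (descending): 904, 877, 850, 598, 598, 399, 366, 298
The 2 values of 598 occupy positions 4–5 → each gets rank 5.
Batch Y values → pooled ranks: 877→2, 399→6, 598→5, 366→7, 850→3
Mean rank = (2 + 6 + 5 + 7 + 3) / 5 = 4.60

4.60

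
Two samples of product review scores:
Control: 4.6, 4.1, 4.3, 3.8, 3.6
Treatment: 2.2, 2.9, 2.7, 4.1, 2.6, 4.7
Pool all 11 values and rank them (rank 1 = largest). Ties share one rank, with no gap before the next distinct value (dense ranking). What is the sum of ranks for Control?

Sorted (descending): 4.7, 4.6, 4.3, 4.1, 4.1, 3.8, 3.6, 2.9, 2.7, 2.6, 2.2
The 2 values of 4.1 share dense rank 4.
Remaining distinct values take the next consecutive integers.
Control values → pooled ranks: 4.6→2, 4.1→4, 4.3→3, 3.8→5, 3.6→6
Rank sum = 2 + 4 + 3 + 5 + 6 = 20

20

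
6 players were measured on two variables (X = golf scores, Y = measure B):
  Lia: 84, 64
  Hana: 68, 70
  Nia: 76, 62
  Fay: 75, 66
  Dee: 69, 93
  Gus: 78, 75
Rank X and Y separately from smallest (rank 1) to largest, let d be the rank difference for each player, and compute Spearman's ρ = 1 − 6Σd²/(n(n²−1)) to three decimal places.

Ranks of variable 1: 6, 1, 4, 3, 2, 5
Ranks of variable 2: 2, 4, 1, 3, 6, 5
d = r₁ − r₂: 4, -3, 3, 0, -4, 0
d²: 16, 9, 9, 0, 16, 0; Σd² = 50
ρ = 1 − 6·50/(6·35) = 1 − 300/210 = -0.429

-0.429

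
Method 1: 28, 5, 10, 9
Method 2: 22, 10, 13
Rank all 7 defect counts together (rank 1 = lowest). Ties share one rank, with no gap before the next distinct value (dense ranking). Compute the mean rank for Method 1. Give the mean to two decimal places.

3.00

Sorted (ascending): 5, 9, 10, 10, 13, 22, 28
The 2 values of 10 share dense rank 3.
Remaining distinct values take the next consecutive integers.
Method 1 values → pooled ranks: 28→6, 5→1, 10→3, 9→2
Mean rank = (6 + 1 + 3 + 2) / 4 = 3.00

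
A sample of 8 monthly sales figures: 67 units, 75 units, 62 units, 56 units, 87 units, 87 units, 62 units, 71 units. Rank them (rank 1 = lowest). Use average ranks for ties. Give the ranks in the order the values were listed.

Sorted (ascending): 56, 62, 62, 67, 71, 75, 87, 87
The 2 values of 62 occupy positions 2–3 → average rank (2+3)/2 = 2.5.
The 2 values of 87 occupy positions 7–8 → average rank (7+8)/2 = 7.5.

4, 6, 2.5, 1, 7.5, 7.5, 2.5, 5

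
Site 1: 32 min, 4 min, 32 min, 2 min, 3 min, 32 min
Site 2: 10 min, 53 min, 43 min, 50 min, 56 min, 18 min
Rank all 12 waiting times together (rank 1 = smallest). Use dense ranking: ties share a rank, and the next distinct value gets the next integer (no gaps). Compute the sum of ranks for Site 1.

Sorted (ascending): 2, 3, 4, 10, 18, 32, 32, 32, 43, 50, 53, 56
The 3 values of 32 share dense rank 6.
Remaining distinct values take the next consecutive integers.
Site 1 values → pooled ranks: 32→6, 4→3, 32→6, 2→1, 3→2, 32→6
Rank sum = 6 + 3 + 6 + 1 + 2 + 6 = 24

24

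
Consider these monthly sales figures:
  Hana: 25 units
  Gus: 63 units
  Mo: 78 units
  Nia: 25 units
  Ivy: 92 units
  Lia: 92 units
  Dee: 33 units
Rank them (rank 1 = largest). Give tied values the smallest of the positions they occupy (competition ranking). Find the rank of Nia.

6

Sorted (descending): 92, 92, 78, 63, 33, 25, 25
The 2 values of 92 occupy positions 1–2 → each gets rank 1.
The 2 values of 25 occupy positions 6–7 → each gets rank 6.
Nia has value 25 units → rank 6.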